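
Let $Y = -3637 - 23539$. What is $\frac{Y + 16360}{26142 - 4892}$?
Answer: $- \frac{5408}{10625} \approx -0.50899$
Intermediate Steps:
$Y = -27176$
$\frac{Y + 16360}{26142 - 4892} = \frac{-27176 + 16360}{26142 - 4892} = - \frac{10816}{21250} = \left(-10816\right) \frac{1}{21250} = - \frac{5408}{10625}$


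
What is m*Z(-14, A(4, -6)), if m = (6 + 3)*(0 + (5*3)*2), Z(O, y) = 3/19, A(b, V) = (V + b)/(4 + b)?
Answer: 810/19 ≈ 42.632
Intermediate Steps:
A(b, V) = (V + b)/(4 + b)
Z(O, y) = 3/19 (Z(O, y) = 3*(1/19) = 3/19)
m = 270 (m = 9*(0 + 15*2) = 9*(0 + 30) = 9*30 = 270)
m*Z(-14, A(4, -6)) = 270*(3/19) = 810/19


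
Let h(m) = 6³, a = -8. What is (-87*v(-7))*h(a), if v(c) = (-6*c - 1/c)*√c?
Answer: -5543640*I*√7/7 ≈ -2.0953e+6*I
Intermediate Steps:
h(m) = 216
v(c) = √c*(-1/c - 6*c) (v(c) = (-3*2*c - 1/c)*√c = (-6*c - 1/c)*√c = (-1/c - 6*c)*√c = √c*(-1/c - 6*c))
(-87*v(-7))*h(a) = -87*(-1 - 6*(-7)²)/√(-7)*216 = -87*(-I*√7/7)*(-1 - 6*49)*216 = -87*(-I*√7/7)*(-1 - 294)*216 = -87*(-I*√7/7)*(-295)*216 = -25665*I*√7/7*216 = -5543640*I*√7/7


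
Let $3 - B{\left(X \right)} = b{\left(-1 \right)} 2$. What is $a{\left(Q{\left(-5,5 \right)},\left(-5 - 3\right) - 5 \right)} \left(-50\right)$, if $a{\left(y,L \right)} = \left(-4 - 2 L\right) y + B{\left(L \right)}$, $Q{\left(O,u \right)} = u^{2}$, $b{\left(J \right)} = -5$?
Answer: $-28150$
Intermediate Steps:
$B{\left(X \right)} = 13$ ($B{\left(X \right)} = 3 - \left(-5\right) 2 = 3 - -10 = 3 + 10 = 13$)
$a{\left(y,L \right)} = 13 + y \left(-4 - 2 L\right)$ ($a{\left(y,L \right)} = \left(-4 - 2 L\right) y + 13 = y \left(-4 - 2 L\right) + 13 = 13 + y \left(-4 - 2 L\right)$)
$a{\left(Q{\left(-5,5 \right)},\left(-5 - 3\right) - 5 \right)} \left(-50\right) = \left(13 - 4 \cdot 5^{2} - 2 \left(\left(-5 - 3\right) - 5\right) 5^{2}\right) \left(-50\right) = \left(13 - 100 - 2 \left(-8 - 5\right) 25\right) \left(-50\right) = \left(13 - 100 - \left(-26\right) 25\right) \left(-50\right) = \left(13 - 100 + 650\right) \left(-50\right) = 563 \left(-50\right) = -28150$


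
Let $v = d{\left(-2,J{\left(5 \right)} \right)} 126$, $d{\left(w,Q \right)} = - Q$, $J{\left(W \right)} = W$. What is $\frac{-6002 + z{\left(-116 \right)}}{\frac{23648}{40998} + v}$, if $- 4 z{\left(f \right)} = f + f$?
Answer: $\frac{60923028}{6451273} \approx 9.4436$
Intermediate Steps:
$z{\left(f \right)} = - \frac{f}{2}$ ($z{\left(f \right)} = - \frac{f + f}{4} = - \frac{2 f}{4} = - \frac{f}{2}$)
$v = -630$ ($v = \left(-1\right) 5 \cdot 126 = \left(-5\right) 126 = -630$)
$\frac{-6002 + z{\left(-116 \right)}}{\frac{23648}{40998} + v} = \frac{-6002 - -58}{\frac{23648}{40998} - 630} = \frac{-6002 + 58}{23648 \cdot \frac{1}{40998} - 630} = - \frac{5944}{\frac{11824}{20499} - 630} = - \frac{5944}{- \frac{12902546}{20499}} = \left(-5944\right) \left(- \frac{20499}{12902546}\right) = \frac{60923028}{6451273}$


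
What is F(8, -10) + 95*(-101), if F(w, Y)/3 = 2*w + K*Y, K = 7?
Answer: -9757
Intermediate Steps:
F(w, Y) = 6*w + 21*Y (F(w, Y) = 3*(2*w + 7*Y) = 6*w + 21*Y)
F(8, -10) + 95*(-101) = (6*8 + 21*(-10)) + 95*(-101) = (48 - 210) - 9595 = -162 - 9595 = -9757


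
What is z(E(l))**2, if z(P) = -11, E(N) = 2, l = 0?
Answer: 121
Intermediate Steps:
z(E(l))**2 = (-11)**2 = 121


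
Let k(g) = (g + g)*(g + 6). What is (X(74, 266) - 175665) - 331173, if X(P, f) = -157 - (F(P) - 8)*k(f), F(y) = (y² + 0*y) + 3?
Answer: -792182579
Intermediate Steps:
F(y) = 3 + y² (F(y) = (y² + 0) + 3 = y² + 3 = 3 + y²)
k(g) = 2*g*(6 + g) (k(g) = (2*g)*(6 + g) = 2*g*(6 + g))
X(P, f) = -157 - 2*f*(-5 + P²)*(6 + f) (X(P, f) = -157 - ((3 + P²) - 8)*2*f*(6 + f) = -157 - (-5 + P²)*2*f*(6 + f) = -157 - 2*f*(-5 + P²)*(6 + f))
(X(74, 266) - 175665) - 331173 = ((-157 + 16*266*(6 + 266) - 2*266*(3 + 74²)*(6 + 266)) - 175665) - 331173 = ((-157 + 16*266*272 - 2*266*(3 + 5476)*272) - 175665) - 331173 = ((-157 + 1157632 - 2*266*5479*272) - 175665) - 331173 = ((-157 + 1157632 - 792833216) - 175665) - 331173 = (-791675741 - 175665) - 331173 = -791851406 - 331173 = -792182579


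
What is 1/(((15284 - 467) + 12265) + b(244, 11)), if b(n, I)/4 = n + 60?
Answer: 1/28298 ≈ 3.5338e-5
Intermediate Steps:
b(n, I) = 240 + 4*n (b(n, I) = 4*(n + 60) = 4*(60 + n) = 240 + 4*n)
1/(((15284 - 467) + 12265) + b(244, 11)) = 1/(((15284 - 467) + 12265) + (240 + 4*244)) = 1/((14817 + 12265) + (240 + 976)) = 1/(27082 + 1216) = 1/28298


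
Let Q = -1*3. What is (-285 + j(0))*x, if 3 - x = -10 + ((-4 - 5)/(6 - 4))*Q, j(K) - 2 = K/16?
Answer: 283/2 ≈ 141.50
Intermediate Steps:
j(K) = 2 + K/16
Q = -3
x = -½ (x = 3 - (-10 + ((-4 - 5)/(6 - 4))*(-3)) = 3 - (-10 - 9/2*(-3)) = 3 - (-10 + 27/2) = 3 - 1*7/2 = 3 - 7/2 = -½ ≈ -0.50000)
(-285 + j(0))*x = (-285 + (2 + (1/16)*0))*(-½) = (-285 + (2 + 0))*(-½) = (-285 + 2)*(-½) = -283*(-½) = 283/2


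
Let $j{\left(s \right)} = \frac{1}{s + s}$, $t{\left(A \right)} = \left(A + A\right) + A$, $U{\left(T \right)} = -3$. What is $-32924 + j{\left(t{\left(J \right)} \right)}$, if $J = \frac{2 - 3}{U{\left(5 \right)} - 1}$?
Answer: $- \frac{98770}{3} \approx -32923.0$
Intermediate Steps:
$J = \frac{1}{4}$ ($J = \frac{2 - 3}{-3 - 1} = - \frac{1}{-4} = \left(-1\right) \left(- \frac{1}{4}\right) = \frac{1}{4} \approx 0.25$)
$t{\left(A \right)} = 3 A$ ($t{\left(A \right)} = 2 A + A = 3 A$)
$j{\left(s \right)} = \frac{1}{2 s}$
$-32924 + j{\left(t{\left(J \right)} \right)} = -32924 + \frac{1}{2 \cdot 3 \cdot \frac{1}{4}} = -32924 + \frac{1}{2 \cdot \frac{3}{4}} = -32924 + \frac{1}{2} \cdot \frac{4}{3} = -32924 + \frac{2}{3} = - \frac{98770}{3}$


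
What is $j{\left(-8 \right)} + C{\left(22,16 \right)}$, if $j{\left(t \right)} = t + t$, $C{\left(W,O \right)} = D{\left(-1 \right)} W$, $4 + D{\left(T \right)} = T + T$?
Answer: $-148$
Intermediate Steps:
$D{\left(T \right)} = -4 + 2 T$ ($D{\left(T \right)} = -4 + \left(T + T\right) = -4 + 2 T$)
$C{\left(W,O \right)} = - 6 W$ ($C{\left(W,O \right)} = \left(-4 + 2 \left(-1\right)\right) W = \left(-4 - 2\right) W = - 6 W$)
$j{\left(t \right)} = 2 t$
$j{\left(-8 \right)} + C{\left(22,16 \right)} = 2 \left(-8\right) - 132 = -16 - 132 = -148$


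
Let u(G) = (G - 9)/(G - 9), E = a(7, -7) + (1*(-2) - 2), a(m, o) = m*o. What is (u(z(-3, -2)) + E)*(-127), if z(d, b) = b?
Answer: 6604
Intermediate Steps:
E = -53 (E = 7*(-7) + (1*(-2) - 2) = -49 + (-2 - 2) = -49 - 4 = -53)
u(G) = 1 (u(G) = (-9 + G)/(-9 + G) = 1)
(u(z(-3, -2)) + E)*(-127) = (1 - 53)*(-127) = -52*(-127) = 6604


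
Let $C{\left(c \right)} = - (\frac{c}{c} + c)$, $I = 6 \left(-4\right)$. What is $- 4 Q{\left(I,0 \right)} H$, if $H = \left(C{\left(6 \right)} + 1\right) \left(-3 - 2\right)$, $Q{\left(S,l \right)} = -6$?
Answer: $720$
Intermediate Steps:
$I = -24$
$C{\left(c \right)} = -1 - c$ ($C{\left(c \right)} = - (1 + c) = -1 - c$)
$H = 30$ ($H = \left(\left(-1 - 6\right) + 1\right) \left(-3 - 2\right) = \left(-7 + 1\right) \left(-5\right) = \left(-6\right) \left(-5\right) = 30$)
$- 4 Q{\left(I,0 \right)} H = \left(-4\right) \left(-6\right) 30 = 24 \cdot 30 = 720$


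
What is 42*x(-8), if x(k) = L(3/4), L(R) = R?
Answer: 63/2 ≈ 31.500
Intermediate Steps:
x(k) = ¾ (x(k) = 3/4 = 3*(¼) = ¾)
42*x(-8) = 42*(¾) = 63/2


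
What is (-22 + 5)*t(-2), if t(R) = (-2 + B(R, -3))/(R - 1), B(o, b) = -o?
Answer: 0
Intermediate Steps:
t(R) = (-2 - R)/(-1 + R) (t(R) = (-2 - R)/(R - 1) = (-2 - R)/(-1 + R))
(-22 + 5)*t(-2) = (-22 + 5)*((-2 - 1*(-2))/(-1 - 2)) = -17*(-2 + 2)/(-3) = -(-17)*0/3 = -17*0 = 0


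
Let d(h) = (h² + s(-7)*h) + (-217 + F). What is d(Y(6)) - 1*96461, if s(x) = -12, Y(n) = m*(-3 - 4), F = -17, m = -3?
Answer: -96506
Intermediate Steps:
Y(n) = 21 (Y(n) = -3*(-3 - 4) = -3*(-7) = 21)
d(h) = -234 + h² - 12*h (d(h) = (h² - 12*h) + (-217 - 17) = (h² - 12*h) - 234 = -234 + h² - 12*h)
d(Y(6)) - 1*96461 = (-234 + 21² - 12*21) - 1*96461 = (-234 + 441 - 252) - 96461 = -45 - 96461 = -96506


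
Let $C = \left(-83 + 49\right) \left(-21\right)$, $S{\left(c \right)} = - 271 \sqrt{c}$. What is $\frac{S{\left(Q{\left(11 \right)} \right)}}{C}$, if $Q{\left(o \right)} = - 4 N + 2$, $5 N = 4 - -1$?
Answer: $- \frac{271 i \sqrt{2}}{714} \approx - 0.53677 i$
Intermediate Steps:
$N = 1$ ($N = \frac{4 - -1}{5} = \frac{4 + 1}{5} = \frac{1}{5} \cdot 5 = 1$)
$Q{\left(o \right)} = -2$ ($Q{\left(o \right)} = \left(-4\right) 1 + 2 = -4 + 2 = -2$)
$C = 714$ ($C = \left(-34\right) \left(-21\right) = 714$)
$\frac{S{\left(Q{\left(11 \right)} \right)}}{C} = \frac{\left(-271\right) \sqrt{-2}}{714} = - 271 i \sqrt{2} \cdot \frac{1}{714} = - \frac{271 i \sqrt{2}}{714}$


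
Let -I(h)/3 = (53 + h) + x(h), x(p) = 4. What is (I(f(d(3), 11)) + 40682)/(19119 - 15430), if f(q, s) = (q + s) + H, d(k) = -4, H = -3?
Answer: 40499/3689 ≈ 10.978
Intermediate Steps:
f(q, s) = -3 + q + s (f(q, s) = (q + s) - 3 = -3 + q + s)
I(h) = -171 - 3*h (I(h) = -3*((53 + h) + 4) = -3*(57 + h) = -171 - 3*h)
(I(f(d(3), 11)) + 40682)/(19119 - 15430) = ((-171 - 3*(-3 - 4 + 11)) + 40682)/(19119 - 15430) = ((-171 - 3*4) + 40682)/3689 = ((-171 - 12) + 40682)*(1/3689) = (-183 + 40682)*(1/3689) = 40499*(1/3689) = 40499/3689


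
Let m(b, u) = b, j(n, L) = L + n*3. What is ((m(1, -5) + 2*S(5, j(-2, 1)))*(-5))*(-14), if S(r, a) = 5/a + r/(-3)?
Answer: -910/3 ≈ -303.33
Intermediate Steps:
j(n, L) = L + 3*n
S(r, a) = 5/a - r/3 (S(r, a) = 5/a + r*(-⅓) = 5/a - r/3)
((m(1, -5) + 2*S(5, j(-2, 1)))*(-5))*(-14) = ((1 + 2*(5/(1 + 3*(-2)) - ⅓*5))*(-5))*(-14) = ((1 + 2*(5/(1 - 6) - 5/3))*(-5))*(-14) = ((1 + 2*(5/(-5) - 5/3))*(-5))*(-14) = ((1 + 2*(5*(-⅕) - 5/3))*(-5))*(-14) = ((1 + 2*(-1 - 5/3))*(-5))*(-14) = ((1 + 2*(-8/3))*(-5))*(-14) = ((1 - 16/3)*(-5))*(-14) = -13/3*(-5)*(-14) = (65/3)*(-14) = -910/3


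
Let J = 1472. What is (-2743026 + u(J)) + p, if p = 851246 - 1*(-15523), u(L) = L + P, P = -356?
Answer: -1875141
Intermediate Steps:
u(L) = -356 + L (u(L) = L - 356 = -356 + L)
p = 866769 (p = 851246 + 15523 = 866769)
(-2743026 + u(J)) + p = (-2743026 + (-356 + 1472)) + 866769 = (-2743026 + 1116) + 866769 = -2741910 + 866769 = -1875141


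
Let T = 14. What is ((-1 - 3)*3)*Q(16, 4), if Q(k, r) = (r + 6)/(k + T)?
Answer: -4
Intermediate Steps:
Q(k, r) = (6 + r)/(14 + k) (Q(k, r) = (r + 6)/(k + 14) = (6 + r)/(14 + k))
((-1 - 3)*3)*Q(16, 4) = ((-1 - 3)*3)*((6 + 4)/(14 + 16)) = (-4*3)*(10/30) = -2*10/5 = -12*⅓ = -4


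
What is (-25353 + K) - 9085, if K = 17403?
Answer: -17035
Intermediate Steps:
(-25353 + K) - 9085 = (-25353 + 17403) - 9085 = -7950 - 9085 = -17035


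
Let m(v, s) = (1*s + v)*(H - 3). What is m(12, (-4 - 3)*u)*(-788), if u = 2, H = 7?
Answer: 6304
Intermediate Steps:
m(v, s) = 4*s + 4*v (m(v, s) = (1*s + v)*(7 - 3) = (s + v)*4 = 4*s + 4*v)
m(12, (-4 - 3)*u)*(-788) = (4*((-4 - 3)*2) + 4*12)*(-788) = (4*(-7*2) + 48)*(-788) = (4*(-14) + 48)*(-788) = (-56 + 48)*(-788) = -8*(-788) = 6304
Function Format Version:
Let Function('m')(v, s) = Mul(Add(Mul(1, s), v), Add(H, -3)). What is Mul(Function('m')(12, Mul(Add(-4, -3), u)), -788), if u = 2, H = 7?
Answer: 6304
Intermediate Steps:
Function('m')(v, s) = Add(Mul(4, s), Mul(4, v)) (Function('m')(v, s) = Mul(Add(Mul(1, s), v), Add(7, -3)) = Mul(Add(s, v), 4) = Add(Mul(4, s), Mul(4, v)))
Mul(Function('m')(12, Mul(Add(-4, -3), u)), -788) = Mul(Add(Mul(4, Mul(Add(-4, -3), 2)), Mul(4, 12)), -788) = Mul(Add(Mul(4, Mul(-7, 2)), 48), -788) = Mul(Add(Mul(4, -14), 48), -788) = Mul(Add(-56, 48), -788) = Mul(-8, -788) = 6304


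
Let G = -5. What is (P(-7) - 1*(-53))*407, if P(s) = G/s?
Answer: 153032/7 ≈ 21862.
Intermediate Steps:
P(s) = -5/s
(P(-7) - 1*(-53))*407 = (-5/(-7) - 1*(-53))*407 = (-5*(-⅐) + 53)*407 = (5/7 + 53)*407 = (376/7)*407 = 153032/7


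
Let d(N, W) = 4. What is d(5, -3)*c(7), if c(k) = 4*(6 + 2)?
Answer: 128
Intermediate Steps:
c(k) = 32 (c(k) = 4*8 = 32)
d(5, -3)*c(7) = 4*32 = 128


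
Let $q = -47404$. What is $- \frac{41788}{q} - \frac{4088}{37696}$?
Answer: $\frac{43170403}{55841912} \approx 0.77308$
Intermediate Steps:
$- \frac{41788}{q} - \frac{4088}{37696} = - \frac{41788}{-47404} - \frac{4088}{37696} = \left(-41788\right) \left(- \frac{1}{47404}\right) - \frac{511}{4712} = \frac{10447}{11851} - \frac{511}{4712} = \frac{43170403}{55841912}$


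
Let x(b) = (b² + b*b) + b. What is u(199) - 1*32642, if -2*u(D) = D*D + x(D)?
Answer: -92143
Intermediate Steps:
x(b) = b + 2*b² (x(b) = (b² + b²) + b = 2*b² + b = b + 2*b²)
u(D) = -D²/2 - D*(1 + 2*D)/2 (u(D) = -(D*D + D*(1 + 2*D))/2 = -(D² + D*(1 + 2*D))/2 = -D²/2 - D*(1 + 2*D)/2)
u(199) - 1*32642 = (½)*199*(-1 - 3*199) - 1*32642 = (½)*199*(-1 - 597) - 32642 = (½)*199*(-598) - 32642 = -59501 - 32642 = -92143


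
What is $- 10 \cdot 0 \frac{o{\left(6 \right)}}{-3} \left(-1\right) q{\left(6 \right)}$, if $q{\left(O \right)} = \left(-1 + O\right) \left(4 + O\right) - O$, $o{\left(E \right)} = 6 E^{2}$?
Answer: $0$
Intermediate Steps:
$q{\left(O \right)} = - O + \left(-1 + O\right) \left(4 + O\right)$
$- 10 \cdot 0 \frac{o{\left(6 \right)}}{-3} \left(-1\right) q{\left(6 \right)} = - 10 \cdot 0 \frac{6 \cdot 6^{2}}{-3} \left(-1\right) \left(-4 + 6^{2} + 2 \cdot 6\right) = - 10 \cdot 0 \cdot 6 \cdot 36 \left(- \frac{1}{3}\right) \left(-1\right) \left(-4 + 36 + 12\right) = - 10 \cdot 0 \cdot 216 \left(- \frac{1}{3}\right) \left(-1\right) 44 = - 10 \cdot 0 \left(-72\right) \left(-1\right) 44 = - 10 \cdot 0 \left(-1\right) 44 = \left(-10\right) 0 \cdot 44 = 0 \cdot 44 = 0$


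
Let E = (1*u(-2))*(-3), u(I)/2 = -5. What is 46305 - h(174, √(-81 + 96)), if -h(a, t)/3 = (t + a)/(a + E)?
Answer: 1574457/34 + √15/68 ≈ 46308.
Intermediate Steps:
u(I) = -10 (u(I) = 2*(-5) = -10)
E = 30 (E = (1*(-10))*(-3) = -10*(-3) = 30)
h(a, t) = -3*(a + t)/(30 + a) (h(a, t) = -3*(t + a)/(a + 30) = -3*(a + t)/(30 + a))
46305 - h(174, √(-81 + 96)) = 46305 - 3*(-1*174 - √(-81 + 96))/(30 + 174) = 46305 - 3*(-174 - √15)/204 = 46305 - (-87/34 - √15/68) = 46305 + (87/34 + √15/68) = 1574457/34 + √15/68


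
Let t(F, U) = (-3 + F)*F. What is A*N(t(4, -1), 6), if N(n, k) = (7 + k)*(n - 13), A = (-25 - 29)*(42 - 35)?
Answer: 44226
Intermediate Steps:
t(F, U) = F*(-3 + F)
A = -378 (A = -54*7 = -378)
N(n, k) = (-13 + n)*(7 + k) (N(n, k) = (7 + k)*(-13 + n) = (-13 + n)*(7 + k))
A*N(t(4, -1), 6) = -378*(-91 - 13*6 + 7*(4*(-3 + 4)) + 6*(4*(-3 + 4))) = -378*(-91 - 78 + 7*(4*1) + 6*(4*1)) = -378*(-91 - 78 + 7*4 + 6*4) = -378*(-91 - 78 + 28 + 24) = -378*(-117) = 44226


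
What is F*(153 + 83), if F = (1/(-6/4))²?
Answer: 944/9 ≈ 104.89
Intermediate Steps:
F = 4/9 (F = (1/(-6*¼))² = (1/(-3/2))² = (-⅔)² = 4/9 ≈ 0.44444)
F*(153 + 83) = 4*(153 + 83)/9 = (4/9)*236 = 944/9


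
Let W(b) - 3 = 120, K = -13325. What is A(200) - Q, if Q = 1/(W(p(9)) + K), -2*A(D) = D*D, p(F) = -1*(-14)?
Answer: -264039999/13202 ≈ -20000.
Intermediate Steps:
p(F) = 14
A(D) = -D²/2 (A(D) = -D*D/2 = -D²/2)
W(b) = 123 (W(b) = 3 + 120 = 123)
Q = -1/13202 (Q = 1/(123 - 13325) = 1/(-13202) = -1/13202 ≈ -7.5746e-5)
A(200) - Q = -½*200² - 1*(-1/13202) = -½*40000 + 1/13202 = -20000 + 1/13202 = -264039999/13202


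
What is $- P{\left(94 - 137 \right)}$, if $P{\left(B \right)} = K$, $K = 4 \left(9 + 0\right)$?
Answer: $-36$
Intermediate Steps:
$K = 36$ ($K = 4 \cdot 9 = 36$)
$P{\left(B \right)} = 36$
$- P{\left(94 - 137 \right)} = \left(-1\right) 36 = -36$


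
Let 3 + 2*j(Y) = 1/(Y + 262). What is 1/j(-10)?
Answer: -504/755 ≈ -0.66755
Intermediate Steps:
j(Y) = -3/2 + 1/(2*(262 + Y)) (j(Y) = -3/2 + 1/(2*(Y + 262)) = -3/2 + 1/(2*(262 + Y)))
1/j(-10) = 1/((-785 - 3*(-10))/(2*(262 - 10))) = 1/((½)*(-785 + 30)/252) = 1/((½)*(1/252)*(-755)) = 1/(-755/504) = -504/755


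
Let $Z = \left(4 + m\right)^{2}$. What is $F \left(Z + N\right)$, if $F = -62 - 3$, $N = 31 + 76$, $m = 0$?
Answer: $-7995$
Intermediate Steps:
$N = 107$
$Z = 16$ ($Z = \left(4 + 0\right)^{2} = 4^{2} = 16$)
$F = -65$
$F \left(Z + N\right) = - 65 \left(16 + 107\right) = \left(-65\right) 123 = -7995$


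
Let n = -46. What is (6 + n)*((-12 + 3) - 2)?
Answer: 440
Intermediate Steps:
(6 + n)*((-12 + 3) - 2) = (6 - 46)*((-12 + 3) - 2) = -40*(-9 - 2) = -40*(-11) = 440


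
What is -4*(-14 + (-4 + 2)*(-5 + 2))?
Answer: 32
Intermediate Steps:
-4*(-14 + (-4 + 2)*(-5 + 2)) = -4*(-14 - 2*(-3)) = -4*(-14 + 6) = -4*(-8) = 32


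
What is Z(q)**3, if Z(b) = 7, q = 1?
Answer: 343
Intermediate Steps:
Z(q)**3 = 7**3 = 343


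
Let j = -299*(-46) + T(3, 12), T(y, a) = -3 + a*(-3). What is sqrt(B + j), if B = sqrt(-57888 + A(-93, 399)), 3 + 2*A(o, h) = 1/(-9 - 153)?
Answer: sqrt(493740 + 2*I*sqrt(18756199))/6 ≈ 117.12 + 1.0272*I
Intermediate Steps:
A(o, h) = -487/324 (A(o, h) = -3/2 + 1/(2*(-9 - 153)) = -3/2 + (1/2)/(-162) = -3/2 + (1/2)*(-1/162) = -3/2 - 1/324 = -487/324)
T(y, a) = -3 - 3*a
j = 13715 (j = -299*(-46) + (-3 - 3*12) = 13754 + (-3 - 36) = 13754 - 39 = 13715)
B = I*sqrt(18756199)/18 (B = sqrt(-57888 - 487/324) = sqrt(-18756199/324) = I*sqrt(18756199)/18 ≈ 240.6*I)
sqrt(B + j) = sqrt(I*sqrt(18756199)/18 + 13715) = sqrt(13715 + I*sqrt(18756199)/18)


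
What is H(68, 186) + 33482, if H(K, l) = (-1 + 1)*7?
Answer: 33482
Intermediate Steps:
H(K, l) = 0 (H(K, l) = 0*7 = 0)
H(68, 186) + 33482 = 0 + 33482 = 33482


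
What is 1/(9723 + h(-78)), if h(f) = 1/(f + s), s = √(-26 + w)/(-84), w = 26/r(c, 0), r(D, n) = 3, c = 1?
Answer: 14906978827/144940364019885 - 2*I*√39/144940364019885 ≈ 0.00010285 - 8.6173e-14*I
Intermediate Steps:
w = 26/3 ≈ 8.6667
s = -I*√39/126 (s = √(-26 + 26/3)/(-84) = √(-52/3)*(-1/84) = (2*I*√39/3)*(-1/84) = -I*√39/126 ≈ -0.049563*I)
h(f) = 1/(f - I*√39/126)
1/(9723 + h(-78)) = 1/(9723 + 126/(126*(-78) - I*√39)) = 1/(9723 + 126/(-9828 - I*√39))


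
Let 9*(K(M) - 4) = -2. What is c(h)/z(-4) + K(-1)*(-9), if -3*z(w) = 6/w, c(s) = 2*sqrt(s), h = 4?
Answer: -26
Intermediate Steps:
K(M) = 34/9 (K(M) = 4 + (1/9)*(-2) = 4 - 2/9 = 34/9)
z(w) = -2/w
c(h)/z(-4) + K(-1)*(-9) = (2*sqrt(4))/((-2/(-4))) + (34/9)*(-9) = (2*2)/((-2*(-1/4))) - 34 = 4/(1/2) - 34 = 4*2 - 34 = 8 - 34 = -26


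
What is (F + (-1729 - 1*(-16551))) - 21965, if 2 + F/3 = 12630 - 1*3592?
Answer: 19965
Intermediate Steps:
F = 27108 (F = -6 + 3*(12630 - 1*3592) = -6 + 3*(12630 - 3592) = -6 + 3*9038 = -6 + 27114 = 27108)
(F + (-1729 - 1*(-16551))) - 21965 = (27108 + (-1729 - 1*(-16551))) - 21965 = (27108 + (-1729 + 16551)) - 21965 = (27108 + 14822) - 21965 = 41930 - 21965 = 19965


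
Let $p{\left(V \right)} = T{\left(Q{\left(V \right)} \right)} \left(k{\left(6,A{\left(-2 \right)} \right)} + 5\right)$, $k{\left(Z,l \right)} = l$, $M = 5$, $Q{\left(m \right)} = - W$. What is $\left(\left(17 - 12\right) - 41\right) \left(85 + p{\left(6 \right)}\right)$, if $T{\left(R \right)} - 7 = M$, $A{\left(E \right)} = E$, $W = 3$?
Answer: $-4356$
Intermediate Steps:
$Q{\left(m \right)} = -3$ ($Q{\left(m \right)} = \left(-1\right) 3 = -3$)
$T{\left(R \right)} = 12$ ($T{\left(R \right)} = 7 + 5 = 12$)
$p{\left(V \right)} = 36$ ($p{\left(V \right)} = 12 \left(-2 + 5\right) = 12 \cdot 3 = 36$)
$\left(\left(17 - 12\right) - 41\right) \left(85 + p{\left(6 \right)}\right) = \left(\left(17 - 12\right) - 41\right) \left(85 + 36\right) = \left(5 - 41\right) 121 = \left(-36\right) 121 = -4356$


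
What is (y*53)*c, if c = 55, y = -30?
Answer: -87450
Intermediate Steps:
(y*53)*c = -30*53*55 = -1590*55 = -87450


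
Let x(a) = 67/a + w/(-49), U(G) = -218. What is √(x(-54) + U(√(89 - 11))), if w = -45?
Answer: I*√3466086/126 ≈ 14.776*I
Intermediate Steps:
x(a) = 45/49 + 67/a (x(a) = 67/a - 45/(-49) = 67/a - 45*(-1/49) = 67/a + 45/49 = 45/49 + 67/a)
√(x(-54) + U(√(89 - 11))) = √((45/49 + 67/(-54)) - 218) = √((45/49 + 67*(-1/54)) - 218) = √((45/49 - 67/54) - 218) = √(-853/2646 - 218) = √(-577681/2646) = I*√3466086/126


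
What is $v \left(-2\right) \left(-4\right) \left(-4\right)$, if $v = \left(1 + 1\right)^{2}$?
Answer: $-128$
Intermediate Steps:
$v = 4$ ($v = 2^{2} = 4$)
$v \left(-2\right) \left(-4\right) \left(-4\right) = 4 \left(-2\right) \left(-4\right) \left(-4\right) = 4 \cdot 8 \left(-4\right) = 4 \left(-32\right) = -128$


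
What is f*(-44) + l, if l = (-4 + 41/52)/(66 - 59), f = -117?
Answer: 1873705/364 ≈ 5147.5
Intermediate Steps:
l = -167/364 (l = (-4 + 41*(1/52))/7 = (-4 + 41/52)*(⅐) = -167/52*⅐ = -167/364 ≈ -0.45879)
f*(-44) + l = -117*(-44) - 167/364 = 5148 - 167/364 = 1873705/364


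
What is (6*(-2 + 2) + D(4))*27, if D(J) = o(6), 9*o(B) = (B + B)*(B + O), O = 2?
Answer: 288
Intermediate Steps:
o(B) = 2*B*(2 + B)/9 (o(B) = ((B + B)*(B + 2))/9 = ((2*B)*(2 + B))/9 = (2*B*(2 + B))/9 = 2*B*(2 + B)/9)
D(J) = 32/3 (D(J) = (2/9)*6*(2 + 6) = (2/9)*6*8 = 32/3)
(6*(-2 + 2) + D(4))*27 = (6*(-2 + 2) + 32/3)*27 = (6*0 + 32/3)*27 = (0 + 32/3)*27 = (32/3)*27 = 288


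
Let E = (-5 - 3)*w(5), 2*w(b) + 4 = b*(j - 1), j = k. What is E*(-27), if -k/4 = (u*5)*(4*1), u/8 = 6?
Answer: -2074572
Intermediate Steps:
u = 48 (u = 8*6 = 48)
k = -3840 (k = -4*48*5*4*1 = -960*4 = -4*960 = -3840)
j = -3840
w(b) = -2 - 3841*b/2 (w(b) = -2 + (b*(-3840 - 1))/2 = -2 + (b*(-3841))/2 = -2 + (-3841*b)/2 = -2 - 3841*b/2)
E = 76836 (E = (-5 - 3)*(-2 - 3841/2*5) = -8*(-2 - 19205/2) = -8*(-19209/2) = 76836)
E*(-27) = 76836*(-27) = -2074572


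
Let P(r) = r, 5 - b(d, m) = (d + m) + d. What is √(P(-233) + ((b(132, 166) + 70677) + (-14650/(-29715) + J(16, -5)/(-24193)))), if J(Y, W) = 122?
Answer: 5*√57898836077994527343/143778999 ≈ 264.61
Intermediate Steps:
b(d, m) = 5 - m - 2*d (b(d, m) = 5 - ((d + m) + d) = 5 - (m + 2*d) = 5 + (-m - 2*d) = 5 - m - 2*d)
√(P(-233) + ((b(132, 166) + 70677) + (-14650/(-29715) + J(16, -5)/(-24193)))) = √(-233 + (((5 - 1*166 - 2*132) + 70677) + (-14650/(-29715) + 122/(-24193)))) = √(-233 + (((5 - 166 - 264) + 70677) + (-14650*(-1/29715) + 122*(-1/24193)))) = √(-233 + ((-425 + 70677) + (2930/5943 - 122/24193))) = √(-233 + (70252 + 70160444/143778999)) = √(-233 + 10100832398192/143778999) = √(10067331891425/143778999) = 5*√57898836077994527343/143778999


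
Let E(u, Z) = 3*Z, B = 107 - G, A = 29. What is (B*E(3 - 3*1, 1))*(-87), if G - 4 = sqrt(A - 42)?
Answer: -26883 + 261*I*sqrt(13) ≈ -26883.0 + 941.05*I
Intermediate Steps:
G = 4 + I*sqrt(13) (G = 4 + sqrt(29 - 42) = 4 + sqrt(-13) = 4 + I*sqrt(13) ≈ 4.0 + 3.6056*I)
B = 103 - I*sqrt(13) (B = 107 - (4 + I*sqrt(13)) = 107 + (-4 - I*sqrt(13)) = 103 - I*sqrt(13) ≈ 103.0 - 3.6056*I)
(B*E(3 - 3*1, 1))*(-87) = ((103 - I*sqrt(13))*(3*1))*(-87) = ((103 - I*sqrt(13))*3)*(-87) = (309 - 3*I*sqrt(13))*(-87) = -26883 + 261*I*sqrt(13)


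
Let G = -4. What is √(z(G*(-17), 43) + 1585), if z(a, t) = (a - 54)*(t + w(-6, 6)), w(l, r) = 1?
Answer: √2201 ≈ 46.915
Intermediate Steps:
z(a, t) = (1 + t)*(-54 + a) (z(a, t) = (a - 54)*(t + 1) = (-54 + a)*(1 + t) = (1 + t)*(-54 + a))
√(z(G*(-17), 43) + 1585) = √((-54 - 4*(-17) - 54*43 - 4*(-17)*43) + 1585) = √((-54 + 68 - 2322 + 68*43) + 1585) = √((-54 + 68 - 2322 + 2924) + 1585) = √(616 + 1585) = √2201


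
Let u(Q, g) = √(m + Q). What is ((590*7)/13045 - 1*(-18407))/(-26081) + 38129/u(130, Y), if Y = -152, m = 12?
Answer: -48024689/68045329 + 38129*√142/142 ≈ 3199.0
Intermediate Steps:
u(Q, g) = √(12 + Q)
((590*7)/13045 - 1*(-18407))/(-26081) + 38129/u(130, Y) = ((590*7)/13045 - 1*(-18407))/(-26081) + 38129/(√(12 + 130)) = (4130*(1/13045) + 18407)*(-1/26081) + 38129/(√142) = (826/2609 + 18407)*(-1/26081) + 38129*(√142/142) = (48024689/2609)*(-1/26081) + 38129*√142/142 = -48024689/68045329 + 38129*√142/142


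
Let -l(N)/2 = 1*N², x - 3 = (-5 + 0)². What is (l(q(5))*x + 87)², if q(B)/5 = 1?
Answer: 1723969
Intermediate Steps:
q(B) = 5 (q(B) = 5*1 = 5)
x = 28 (x = 3 + (-5 + 0)² = 3 + (-5)² = 3 + 25 = 28)
l(N) = -2*N²
(l(q(5))*x + 87)² = (-2*5²*28 + 87)² = (-2*25*28 + 87)² = (-50*28 + 87)² = (-1400 + 87)² = (-1313)² = 1723969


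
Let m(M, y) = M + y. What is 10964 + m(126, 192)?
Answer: 11282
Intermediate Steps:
10964 + m(126, 192) = 10964 + (126 + 192) = 10964 + 318 = 11282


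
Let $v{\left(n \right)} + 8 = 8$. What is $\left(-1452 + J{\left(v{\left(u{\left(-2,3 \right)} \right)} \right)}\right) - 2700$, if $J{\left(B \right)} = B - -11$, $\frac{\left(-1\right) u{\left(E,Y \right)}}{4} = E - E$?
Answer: $-4141$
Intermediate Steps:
$u{\left(E,Y \right)} = 0$ ($u{\left(E,Y \right)} = - 4 \left(E - E\right) = \left(-4\right) 0 = 0$)
$v{\left(n \right)} = 0$ ($v{\left(n \right)} = -8 + 8 = 0$)
$J{\left(B \right)} = 11 + B$ ($J{\left(B \right)} = B + 11 = 11 + B$)
$\left(-1452 + J{\left(v{\left(u{\left(-2,3 \right)} \right)} \right)}\right) - 2700 = \left(-1452 + \left(11 + 0\right)\right) - 2700 = \left(-1452 + 11\right) - 2700 = -1441 - 2700 = -4141$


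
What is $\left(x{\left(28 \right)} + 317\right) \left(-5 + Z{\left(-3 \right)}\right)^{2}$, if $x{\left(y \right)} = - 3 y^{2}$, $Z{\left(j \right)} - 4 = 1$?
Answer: $0$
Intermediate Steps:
$Z{\left(j \right)} = 5$ ($Z{\left(j \right)} = 4 + 1 = 5$)
$\left(x{\left(28 \right)} + 317\right) \left(-5 + Z{\left(-3 \right)}\right)^{2} = \left(- 3 \cdot 28^{2} + 317\right) \left(-5 + 5\right)^{2} = \left(\left(-3\right) 784 + 317\right) 0^{2} = \left(-2352 + 317\right) 0 = \left(-2035\right) 0 = 0$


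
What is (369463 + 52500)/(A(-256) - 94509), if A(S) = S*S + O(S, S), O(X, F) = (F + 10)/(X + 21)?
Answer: -99161305/6808409 ≈ -14.565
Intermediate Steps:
O(X, F) = (10 + F)/(21 + X)
A(S) = S**2 + (10 + S)/(21 + S) (A(S) = S*S + (10 + S)/(21 + S) = S**2 + (10 + S)/(21 + S))
(369463 + 52500)/(A(-256) - 94509) = (369463 + 52500)/((10 - 256 + (-256)**2*(21 - 256))/(21 - 256) - 94509) = 421963/((10 - 256 + 65536*(-235))/(-235) - 94509) = 421963/(-(10 - 256 - 15400960)/235 - 94509) = 421963/(-1/235*(-15401206) - 94509) = 421963/(15401206/235 - 94509) = 421963/(-6808409/235) = 421963*(-235/6808409) = -99161305/6808409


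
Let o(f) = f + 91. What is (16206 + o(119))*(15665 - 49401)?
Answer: -553810176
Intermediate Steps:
o(f) = 91 + f
(16206 + o(119))*(15665 - 49401) = (16206 + (91 + 119))*(15665 - 49401) = (16206 + 210)*(-33736) = 16416*(-33736) = -553810176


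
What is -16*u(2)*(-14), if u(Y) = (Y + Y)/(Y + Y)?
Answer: 224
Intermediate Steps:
u(Y) = 1 (u(Y) = (2*Y)/((2*Y)) = (2*Y)*(1/(2*Y)) = 1)
-16*u(2)*(-14) = -16*1*(-14) = -16*(-14) = 224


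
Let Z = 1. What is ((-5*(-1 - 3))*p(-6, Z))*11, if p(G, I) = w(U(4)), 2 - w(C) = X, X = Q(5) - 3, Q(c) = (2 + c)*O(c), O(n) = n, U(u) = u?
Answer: -6600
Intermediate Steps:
Q(c) = c*(2 + c) (Q(c) = (2 + c)*c = c*(2 + c))
X = 32 (X = 5*(2 + 5) - 3 = 5*7 - 3 = 35 - 3 = 32)
w(C) = -30 (w(C) = 2 - 1*32 = 2 - 32 = -30)
p(G, I) = -30
((-5*(-1 - 3))*p(-6, Z))*11 = (-5*(-1 - 3)*(-30))*11 = (-5*(-4)*(-30))*11 = (20*(-30))*11 = -600*11 = -6600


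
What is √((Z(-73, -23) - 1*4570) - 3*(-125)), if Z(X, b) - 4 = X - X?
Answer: I*√4191 ≈ 64.738*I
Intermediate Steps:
Z(X, b) = 4 (Z(X, b) = 4 + (X - X) = 4 + 0 = 4)
√((Z(-73, -23) - 1*4570) - 3*(-125)) = √((4 - 1*4570) - 3*(-125)) = √((4 - 4570) + 375) = √(-4566 + 375) = √(-4191) = I*√4191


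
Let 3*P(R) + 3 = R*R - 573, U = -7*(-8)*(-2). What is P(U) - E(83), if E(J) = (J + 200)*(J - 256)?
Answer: 158845/3 ≈ 52948.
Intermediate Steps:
U = -112 (U = 56*(-2) = -112)
E(J) = (-256 + J)*(200 + J) (E(J) = (200 + J)*(-256 + J) = (-256 + J)*(200 + J))
P(R) = -192 + R**2/3 (P(R) = -1 + (R*R - 573)/3 = -1 + (R**2 - 573)/3 = -1 + (-573 + R**2)/3 = -1 + (-191 + R**2/3) = -192 + R**2/3)
P(U) - E(83) = (-192 + (1/3)*(-112)**2) - (-51200 + 83**2 - 56*83) = (-192 + (1/3)*12544) - (-51200 + 6889 - 4648) = (-192 + 12544/3) - 1*(-48959) = 11968/3 + 48959 = 158845/3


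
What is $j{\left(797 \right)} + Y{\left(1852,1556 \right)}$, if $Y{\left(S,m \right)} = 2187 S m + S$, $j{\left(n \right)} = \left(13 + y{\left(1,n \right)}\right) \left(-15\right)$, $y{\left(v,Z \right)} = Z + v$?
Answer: $6302293831$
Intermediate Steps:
$j{\left(n \right)} = -210 - 15 n$ ($j{\left(n \right)} = \left(13 + \left(n + 1\right)\right) \left(-15\right) = \left(13 + \left(1 + n\right)\right) \left(-15\right) = \left(14 + n\right) \left(-15\right) = -210 - 15 n$)
$Y{\left(S,m \right)} = S + 2187 S m$ ($Y{\left(S,m \right)} = 2187 S m + S = S + 2187 S m$)
$j{\left(797 \right)} + Y{\left(1852,1556 \right)} = \left(-210 - 11955\right) + 1852 \left(1 + 2187 \cdot 1556\right) = \left(-210 - 11955\right) + 1852 \left(1 + 3402972\right) = -12165 + 1852 \cdot 3402973 = -12165 + 6302305996 = 6302293831$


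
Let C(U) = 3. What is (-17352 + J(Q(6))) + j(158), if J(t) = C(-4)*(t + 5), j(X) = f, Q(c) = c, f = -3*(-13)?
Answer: -17280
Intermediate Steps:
f = 39
j(X) = 39
J(t) = 15 + 3*t (J(t) = 3*(t + 5) = 3*(5 + t) = 15 + 3*t)
(-17352 + J(Q(6))) + j(158) = (-17352 + (15 + 3*6)) + 39 = (-17352 + (15 + 18)) + 39 = (-17352 + 33) + 39 = -17319 + 39 = -17280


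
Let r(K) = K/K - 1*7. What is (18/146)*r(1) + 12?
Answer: 822/73 ≈ 11.260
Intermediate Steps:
r(K) = -6 (r(K) = 1 - 7 = -6)
(18/146)*r(1) + 12 = (18/146)*(-6) + 12 = (18*(1/146))*(-6) + 12 = (9/73)*(-6) + 12 = -54/73 + 12 = 822/73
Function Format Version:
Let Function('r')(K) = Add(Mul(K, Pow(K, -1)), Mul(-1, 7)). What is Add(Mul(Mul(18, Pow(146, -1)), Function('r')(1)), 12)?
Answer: Rational(822, 73) ≈ 11.260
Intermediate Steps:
Function('r')(K) = -6 (Function('r')(K) = Add(1, -7) = -6)
Add(Mul(Mul(18, Pow(146, -1)), Function('r')(1)), 12) = Add(Mul(Mul(18, Pow(146, -1)), -6), 12) = Add(Mul(Mul(18, Rational(1, 146)), -6), 12) = Add(Mul(Rational(9, 73), -6), 12) = Add(Rational(-54, 73), 12) = Rational(822, 73)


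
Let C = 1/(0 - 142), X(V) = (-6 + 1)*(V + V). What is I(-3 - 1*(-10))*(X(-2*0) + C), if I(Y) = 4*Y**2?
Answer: -98/71 ≈ -1.3803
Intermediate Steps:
X(V) = -10*V
C = -1/142 (C = 1/(-142) = -1/142 ≈ -0.0070423)
I(-3 - 1*(-10))*(X(-2*0) + C) = (4*(-3 - 1*(-10))**2)*(-(-20)*0 - 1/142) = (4*(-3 + 10)**2)*(-10*0 - 1/142) = (4*7**2)*(0 - 1/142) = (4*49)*(-1/142) = 196*(-1/142) = -98/71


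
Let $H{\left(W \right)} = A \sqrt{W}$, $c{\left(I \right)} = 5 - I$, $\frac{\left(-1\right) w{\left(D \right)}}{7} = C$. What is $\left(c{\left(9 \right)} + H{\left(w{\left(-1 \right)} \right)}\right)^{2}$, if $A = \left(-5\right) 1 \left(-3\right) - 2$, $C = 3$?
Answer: $\left(4 - 13 i \sqrt{21}\right)^{2} \approx -3533.0 - 476.59 i$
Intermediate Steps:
$w{\left(D \right)} = -21$ ($w{\left(D \right)} = \left(-7\right) 3 = -21$)
$A = 13$ ($A = \left(-5\right) \left(-3\right) - 2 = 15 - 2 = 13$)
$H{\left(W \right)} = 13 \sqrt{W}$
$\left(c{\left(9 \right)} + H{\left(w{\left(-1 \right)} \right)}\right)^{2} = \left(\left(5 - 9\right) + 13 \sqrt{-21}\right)^{2} = \left(\left(5 - 9\right) + 13 i \sqrt{21}\right)^{2} = \left(-4 + 13 i \sqrt{21}\right)^{2}$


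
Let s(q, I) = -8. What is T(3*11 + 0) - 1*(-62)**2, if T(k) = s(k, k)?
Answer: -3852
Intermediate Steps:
T(k) = -8
T(3*11 + 0) - 1*(-62)**2 = -8 - 1*(-62)**2 = -8 - 1*3844 = -8 - 3844 = -3852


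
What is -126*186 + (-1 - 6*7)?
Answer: -23479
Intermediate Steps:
-126*186 + (-1 - 6*7) = -23436 + (-1 - 42) = -23436 - 43 = -23479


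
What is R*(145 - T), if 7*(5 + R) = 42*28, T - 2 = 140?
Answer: 489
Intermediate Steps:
T = 142 (T = 2 + 140 = 142)
R = 163 (R = -5 + (42*28)/7 = -5 + (⅐)*1176 = -5 + 168 = 163)
R*(145 - T) = 163*(145 - 1*142) = 163*(145 - 142) = 163*3 = 489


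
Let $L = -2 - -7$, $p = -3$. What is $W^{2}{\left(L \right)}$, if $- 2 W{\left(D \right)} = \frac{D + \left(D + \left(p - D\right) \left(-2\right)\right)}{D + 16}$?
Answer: $\frac{169}{441} \approx 0.38322$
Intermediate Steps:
$L = 5$ ($L = -2 + 7 = 5$)
$W{\left(D \right)} = - \frac{6 + 4 D}{2 \left(16 + D\right)}$ ($W{\left(D \right)} = - \frac{\left(D + \left(D + \left(-3 - D\right) \left(-2\right)\right)\right) \frac{1}{D + 16}}{2} = - \frac{\left(D + \left(D + \left(6 + 2 D\right)\right)\right) \frac{1}{16 + D}}{2} = - \frac{\left(D + \left(6 + 3 D\right)\right) \frac{1}{16 + D}}{2} = - \frac{\left(6 + 4 D\right) \frac{1}{16 + D}}{2} = - \frac{\frac{1}{16 + D} \left(6 + 4 D\right)}{2} = - \frac{6 + 4 D}{2 \left(16 + D\right)}$)
$W^{2}{\left(L \right)} = \left(\frac{-3 - 10}{16 + 5}\right)^{2} = \left(\frac{-3 - 10}{21}\right)^{2} = \left(\frac{1}{21} \left(-13\right)\right)^{2} = \left(- \frac{13}{21}\right)^{2} = \frac{169}{441}$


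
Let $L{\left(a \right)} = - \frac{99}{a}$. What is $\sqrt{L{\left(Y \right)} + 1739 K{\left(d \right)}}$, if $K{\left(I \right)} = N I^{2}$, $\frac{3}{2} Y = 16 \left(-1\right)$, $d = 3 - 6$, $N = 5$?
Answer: $\frac{3 \sqrt{556546}}{8} \approx 279.76$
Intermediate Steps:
$d = -3$ ($d = 3 - 6 = -3$)
$Y = - \frac{32}{3}$ ($Y = \frac{2 \cdot 16 \left(-1\right)}{3} = \frac{2}{3} \left(-16\right) = - \frac{32}{3} \approx -10.667$)
$K{\left(I \right)} = 5 I^{2}$
$\sqrt{L{\left(Y \right)} + 1739 K{\left(d \right)}} = \sqrt{- \frac{99}{- \frac{32}{3}} + 1739 \cdot 5 \left(-3\right)^{2}} = \sqrt{\left(-99\right) \left(- \frac{3}{32}\right) + 1739 \cdot 5 \cdot 9} = \sqrt{\frac{297}{32} + 1739 \cdot 45} = \sqrt{\frac{297}{32} + 78255} = \sqrt{\frac{2504457}{32}} = \frac{3 \sqrt{556546}}{8}$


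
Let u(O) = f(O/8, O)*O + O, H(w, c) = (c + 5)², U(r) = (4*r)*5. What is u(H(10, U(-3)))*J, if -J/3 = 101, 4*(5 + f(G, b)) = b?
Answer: -2757974175/4 ≈ -6.8949e+8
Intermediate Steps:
f(G, b) = -5 + b/4
U(r) = 20*r
H(w, c) = (5 + c)²
u(O) = O + O*(-5 + O/4) (u(O) = (-5 + O/4)*O + O = O*(-5 + O/4) + O = O + O*(-5 + O/4))
J = -303 (J = -3*101 = -303)
u(H(10, U(-3)))*J = ((5 + 20*(-3))²*(-16 + (5 + 20*(-3))²)/4)*(-303) = ((5 - 60)²*(-16 + (5 - 60)²)/4)*(-303) = ((¼)*(-55)²*(-16 + (-55)²))*(-303) = ((¼)*3025*(-16 + 3025))*(-303) = ((¼)*3025*3009)*(-303) = (9102225/4)*(-303) = -2757974175/4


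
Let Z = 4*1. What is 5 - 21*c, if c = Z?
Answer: -79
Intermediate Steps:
Z = 4
c = 4
5 - 21*c = 5 - 21*4 = 5 - 84 = -79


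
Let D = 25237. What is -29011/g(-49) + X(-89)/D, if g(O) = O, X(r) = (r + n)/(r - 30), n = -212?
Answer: 12446562426/21022421 ≈ 592.06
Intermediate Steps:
X(r) = (-212 + r)/(-30 + r) (X(r) = (r - 212)/(r - 30) = (-212 + r)/(-30 + r))
-29011/g(-49) + X(-89)/D = -29011/(-49) + ((-212 - 89)/(-30 - 89))/25237 = -29011*(-1/49) + (-301/(-119))*(1/25237) = 29011/49 - 1/119*(-301)*(1/25237) = 29011/49 + (43/17)*(1/25237) = 29011/49 + 43/429029 = 12446562426/21022421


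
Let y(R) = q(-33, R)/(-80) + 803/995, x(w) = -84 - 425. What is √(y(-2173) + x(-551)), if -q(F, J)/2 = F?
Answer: I*√8063048170/3980 ≈ 22.561*I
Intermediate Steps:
q(F, J) = -2*F
x(w) = -509
y(R) = -143/7960 (y(R) = -2*(-33)/(-80) + 803/995 = 66*(-1/80) + 803*(1/995) = -33/40 + 803/995 = -143/7960)
√(y(-2173) + x(-551)) = √(-143/7960 - 509) = √(-4051783/7960) = I*√8063048170/3980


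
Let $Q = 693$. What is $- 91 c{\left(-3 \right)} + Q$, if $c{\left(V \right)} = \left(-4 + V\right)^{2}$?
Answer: $-3766$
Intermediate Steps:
$- 91 c{\left(-3 \right)} + Q = - 91 \left(-4 - 3\right)^{2} + 693 = - 91 \left(-7\right)^{2} + 693 = \left(-91\right) 49 + 693 = -4459 + 693 = -3766$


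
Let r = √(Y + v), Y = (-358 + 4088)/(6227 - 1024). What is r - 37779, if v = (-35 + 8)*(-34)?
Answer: -37779 + 2*√51385903/473 ≈ -37749.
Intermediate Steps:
Y = 3730/5203 ≈ 0.71689
v = 918 (v = -27*(-34) = 918)
r = 2*√51385903/473 (r = √(3730/5203 + 918) = √(4780084/5203) = 2*√51385903/473 ≈ 30.310)
r - 37779 = 2*√51385903/473 - 37779 = -37779 + 2*√51385903/473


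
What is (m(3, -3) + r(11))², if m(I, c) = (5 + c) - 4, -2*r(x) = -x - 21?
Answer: 196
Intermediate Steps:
r(x) = 21/2 + x/2 (r(x) = -(-x - 21)/2 = -(-21 - x)/2 = 21/2 + x/2)
m(I, c) = 1 + c
(m(3, -3) + r(11))² = ((1 - 3) + (21/2 + (½)*11))² = (-2 + (21/2 + 11/2))² = (-2 + 16)² = 14² = 196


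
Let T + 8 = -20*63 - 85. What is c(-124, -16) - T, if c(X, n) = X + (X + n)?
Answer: 1089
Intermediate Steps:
c(X, n) = n + 2*X
T = -1353 (T = -8 + (-20*63 - 85) = -8 + (-1260 - 85) = -8 - 1345 = -1353)
c(-124, -16) - T = (-16 + 2*(-124)) - 1*(-1353) = (-16 - 248) + 1353 = -264 + 1353 = 1089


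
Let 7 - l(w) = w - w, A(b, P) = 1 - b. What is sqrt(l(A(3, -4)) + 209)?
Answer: 6*sqrt(6) ≈ 14.697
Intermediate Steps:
l(w) = 7 (l(w) = 7 - (w - w) = 7 - 1*0 = 7 + 0 = 7)
sqrt(l(A(3, -4)) + 209) = sqrt(7 + 209) = sqrt(216) = 6*sqrt(6)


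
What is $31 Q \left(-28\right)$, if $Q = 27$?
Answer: $-23436$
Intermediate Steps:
$31 Q \left(-28\right) = 31 \cdot 27 \left(-28\right) = 837 \left(-28\right) = -23436$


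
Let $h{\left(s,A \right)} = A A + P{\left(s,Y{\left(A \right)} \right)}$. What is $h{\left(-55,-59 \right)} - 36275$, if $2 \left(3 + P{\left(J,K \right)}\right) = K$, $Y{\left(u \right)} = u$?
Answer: $- \frac{65653}{2} \approx -32827.0$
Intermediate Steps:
$P{\left(J,K \right)} = -3 + \frac{K}{2}$
$h{\left(s,A \right)} = -3 + A^{2} + \frac{A}{2}$ ($h{\left(s,A \right)} = A A + \left(-3 + \frac{A}{2}\right) = A^{2} + \left(-3 + \frac{A}{2}\right) = -3 + A^{2} + \frac{A}{2}$)
$h{\left(-55,-59 \right)} - 36275 = \left(-3 + \left(-59\right)^{2} + \frac{1}{2} \left(-59\right)\right) - 36275 = \left(-3 + 3481 - \frac{59}{2}\right) - 36275 = \frac{6897}{2} - 36275 = - \frac{65653}{2}$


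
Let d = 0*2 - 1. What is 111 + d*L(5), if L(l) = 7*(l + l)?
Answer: 41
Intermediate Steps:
L(l) = 14*l (L(l) = 7*(2*l) = 14*l)
d = -1 (d = 0 - 1 = -1)
111 + d*L(5) = 111 - 14*5 = 111 - 1*70 = 111 - 70 = 41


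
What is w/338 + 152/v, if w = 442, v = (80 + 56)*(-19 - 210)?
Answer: 65934/50609 ≈ 1.3028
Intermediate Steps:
v = -31144 (v = 136*(-229) = -31144)
w/338 + 152/v = 442/338 + 152/(-31144) = 442*(1/338) + 152*(-1/31144) = 17/13 - 19/3893 = 65934/50609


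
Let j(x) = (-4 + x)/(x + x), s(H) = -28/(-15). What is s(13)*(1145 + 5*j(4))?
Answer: 6412/3 ≈ 2137.3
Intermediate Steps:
s(H) = 28/15 (s(H) = -28*(-1/15) = 28/15)
j(x) = (-4 + x)/(2*x) (j(x) = (-4 + x)/((2*x)) = (-4 + x)*(1/(2*x)) = (-4 + x)/(2*x))
s(13)*(1145 + 5*j(4)) = 28*(1145 + 5*((½)*(-4 + 4)/4))/15 = 28*(1145 + 5*((½)*(¼)*0))/15 = 28*(1145 + 5*0)/15 = 28*(1145 + 0)/15 = (28/15)*1145 = 6412/3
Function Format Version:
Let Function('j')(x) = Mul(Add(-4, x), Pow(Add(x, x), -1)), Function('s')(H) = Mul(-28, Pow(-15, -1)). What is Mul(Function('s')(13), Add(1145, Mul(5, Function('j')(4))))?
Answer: Rational(6412, 3) ≈ 2137.3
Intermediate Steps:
Function('s')(H) = Rational(28, 15) (Function('s')(H) = Mul(-28, Rational(-1, 15)) = Rational(28, 15))
Function('j')(x) = Mul(Rational(1, 2), Pow(x, -1), Add(-4, x)) (Function('j')(x) = Mul(Add(-4, x), Pow(Mul(2, x), -1)) = Mul(Add(-4, x), Mul(Rational(1, 2), Pow(x, -1))) = Mul(Rational(1, 2), Pow(x, -1), Add(-4, x)))
Mul(Function('s')(13), Add(1145, Mul(5, Function('j')(4)))) = Mul(Rational(28, 15), Add(1145, Mul(5, Mul(Rational(1, 2), Pow(4, -1), Add(-4, 4))))) = Mul(Rational(28, 15), Add(1145, Mul(5, Mul(Rational(1, 2), Rational(1, 4), 0)))) = Mul(Rational(28, 15), Add(1145, Mul(5, 0))) = Mul(Rational(28, 15), Add(1145, 0)) = Mul(Rational(28, 15), 1145) = Rational(6412, 3)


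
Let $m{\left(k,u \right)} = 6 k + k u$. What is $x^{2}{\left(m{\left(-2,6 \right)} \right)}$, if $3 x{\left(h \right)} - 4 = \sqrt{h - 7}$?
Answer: $\frac{\left(4 + i \sqrt{31}\right)^{2}}{9} \approx -1.6667 + 4.9491 i$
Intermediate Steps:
$x{\left(h \right)} = \frac{4}{3} + \frac{\sqrt{-7 + h}}{3}$ ($x{\left(h \right)} = \frac{4}{3} + \frac{\sqrt{h - 7}}{3} = \frac{4}{3} + \frac{\sqrt{-7 + h}}{3}$)
$x^{2}{\left(m{\left(-2,6 \right)} \right)} = \left(\frac{4}{3} + \frac{\sqrt{-7 - 2 \left(6 + 6\right)}}{3}\right)^{2} = \left(\frac{4}{3} + \frac{\sqrt{-7 - 24}}{3}\right)^{2} = \left(\frac{4}{3} + \frac{\sqrt{-31}}{3}\right)^{2} = \left(\frac{4}{3} + \frac{i \sqrt{31}}{3}\right)^{2}$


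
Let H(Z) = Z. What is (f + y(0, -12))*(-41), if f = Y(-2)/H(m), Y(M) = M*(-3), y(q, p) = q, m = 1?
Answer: -246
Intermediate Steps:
Y(M) = -3*M
f = 6 (f = -3*(-2)/1 = 6*1 = 6)
(f + y(0, -12))*(-41) = (6 + 0)*(-41) = 6*(-41) = -246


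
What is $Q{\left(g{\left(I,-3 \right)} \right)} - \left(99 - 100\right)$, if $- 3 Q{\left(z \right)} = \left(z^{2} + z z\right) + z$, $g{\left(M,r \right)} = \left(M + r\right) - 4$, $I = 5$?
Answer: $-1$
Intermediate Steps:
$g{\left(M,r \right)} = -4 + M + r$
$Q{\left(z \right)} = - \frac{2 z^{2}}{3} - \frac{z}{3}$ ($Q{\left(z \right)} = - \frac{\left(z^{2} + z z\right) + z}{3} = - \frac{\left(z^{2} + z^{2}\right) + z}{3} = - \frac{2 z^{2} + z}{3} = - \frac{z + 2 z^{2}}{3} = - \frac{2 z^{2}}{3} - \frac{z}{3}$)
$Q{\left(g{\left(I,-3 \right)} \right)} - \left(99 - 100\right) = - \frac{\left(-4 + 5 - 3\right) \left(1 + 2 \left(-4 + 5 - 3\right)\right)}{3} - \left(99 - 100\right) = \left(- \frac{1}{3}\right) \left(-2\right) \left(1 + 2 \left(-2\right)\right) - -1 = \left(- \frac{1}{3}\right) \left(-2\right) \left(1 - 4\right) + 1 = \left(- \frac{1}{3}\right) \left(-2\right) \left(-3\right) + 1 = -2 + 1 = -1$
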